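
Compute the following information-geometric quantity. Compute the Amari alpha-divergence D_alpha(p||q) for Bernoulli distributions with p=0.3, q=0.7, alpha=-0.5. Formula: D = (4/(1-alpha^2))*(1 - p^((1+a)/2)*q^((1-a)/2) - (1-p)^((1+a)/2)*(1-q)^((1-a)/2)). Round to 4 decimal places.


Amari alpha-divergence:
D = (4/(1-alpha^2))*(1 - p^((1+a)/2)*q^((1-a)/2) - (1-p)^((1+a)/2)*(1-q)^((1-a)/2)).
alpha = -0.5, p = 0.3, q = 0.7.
e1 = (1+alpha)/2 = 0.25, e2 = (1-alpha)/2 = 0.75.
t1 = p^e1 * q^e2 = 0.3^0.25 * 0.7^0.75 = 0.566375.
t2 = (1-p)^e1 * (1-q)^e2 = 0.7^0.25 * 0.3^0.75 = 0.370779.
4/(1-alpha^2) = 5.333333.
D = 5.333333*(1 - 0.566375 - 0.370779) = 0.3352

0.3352


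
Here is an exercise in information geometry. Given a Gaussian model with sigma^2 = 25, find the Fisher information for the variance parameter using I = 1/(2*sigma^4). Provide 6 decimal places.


Fisher information for variance: I(sigma^2) = 1/(2*sigma^4).
sigma^2 = 25, so sigma^4 = 625.
I = 1/(2*625) = 1/1250 = 0.000800

0.000800


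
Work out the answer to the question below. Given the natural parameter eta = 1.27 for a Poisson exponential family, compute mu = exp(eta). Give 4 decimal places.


Expectation parameter for Poisson exponential family:
mu = exp(eta).
eta = 1.27.
mu = exp(1.27) = 3.5609

3.5609


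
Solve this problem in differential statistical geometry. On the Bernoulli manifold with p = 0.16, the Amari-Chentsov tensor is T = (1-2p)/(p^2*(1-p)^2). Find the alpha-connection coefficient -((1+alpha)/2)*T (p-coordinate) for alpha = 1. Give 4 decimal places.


Skewness (Amari-Chentsov) tensor: T = (1-2p)/(p^2*(1-p)^2).
p = 0.16, 1-2p = 0.68, p^2 = 0.0256, (1-p)^2 = 0.7056.
T = 0.68/(0.0256 * 0.7056) = 37.645266.
In the p-coordinate, Gamma^(alpha) = Gamma^(0) - (alpha/2)*T with Gamma^(0) = (1/2)*g'(p) = -T/2,
so Gamma^(alpha) = -((1+alpha)/2)*T.
alpha = 1, -(1+alpha)/2 = -1.0.
Gamma = -1.0 * 37.645266 = -37.6453

-37.6453


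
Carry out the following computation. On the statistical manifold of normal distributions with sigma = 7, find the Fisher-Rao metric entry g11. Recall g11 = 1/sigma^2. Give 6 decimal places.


For the 2-parameter normal family, the Fisher metric has:
  g11 = 1/sigma^2, g22 = 2/sigma^2.
sigma = 7, sigma^2 = 49.
g11 = 0.020408

0.020408


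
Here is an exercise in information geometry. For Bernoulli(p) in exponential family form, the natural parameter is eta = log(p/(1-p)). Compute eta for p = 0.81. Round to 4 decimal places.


Natural parameter for Bernoulli: eta = log(p/(1-p)).
p = 0.81, 1-p = 0.19.
p/(1-p) = 4.263158.
eta = log(4.263158) = 1.4500

1.4500


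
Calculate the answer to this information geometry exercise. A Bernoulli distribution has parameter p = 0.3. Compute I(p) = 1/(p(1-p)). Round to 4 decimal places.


For Bernoulli(p), Fisher information is I(p) = 1/(p*(1-p)).
p = 0.3, 1-p = 0.7.
p*(1-p) = 0.21.
I(p) = 1/0.21 = 4.7619

4.7619


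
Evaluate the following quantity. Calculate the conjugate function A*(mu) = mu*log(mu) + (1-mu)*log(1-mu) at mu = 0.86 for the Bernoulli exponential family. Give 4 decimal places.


Legendre transform for Bernoulli:
A*(mu) = mu*log(mu) + (1-mu)*log(1-mu).
mu = 0.86, 1-mu = 0.14.
mu*log(mu) = 0.86*log(0.86) = -0.129708.
(1-mu)*log(1-mu) = 0.14*log(0.14) = -0.275256.
A* = -0.129708 + -0.275256 = -0.4050

-0.4050


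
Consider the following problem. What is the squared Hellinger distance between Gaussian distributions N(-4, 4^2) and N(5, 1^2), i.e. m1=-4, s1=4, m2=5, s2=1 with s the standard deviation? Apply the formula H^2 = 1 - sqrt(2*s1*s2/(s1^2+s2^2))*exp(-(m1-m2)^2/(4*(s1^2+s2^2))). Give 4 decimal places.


Squared Hellinger distance for Gaussians:
H^2 = 1 - sqrt(2*s1*s2/(s1^2+s2^2)) * exp(-(m1-m2)^2/(4*(s1^2+s2^2))).
s1^2 = 16, s2^2 = 1, s1^2+s2^2 = 17.
sqrt(2*4*1/(17)) = 0.685994.
(m1-m2)^2 = (-9)^2 = 81.
exp(-81/(4*17)) = exp(-1.191176) = 0.303864.
H^2 = 1 - 0.685994*0.303864 = 0.7916

0.7916


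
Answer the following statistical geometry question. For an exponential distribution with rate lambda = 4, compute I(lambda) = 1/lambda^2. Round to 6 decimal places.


Fisher information for exponential: I(lambda) = 1/lambda^2.
lambda = 4, lambda^2 = 16.
I = 1/16 = 0.062500

0.062500


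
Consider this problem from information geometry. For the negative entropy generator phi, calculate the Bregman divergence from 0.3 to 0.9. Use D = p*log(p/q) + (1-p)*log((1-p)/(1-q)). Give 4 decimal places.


Bregman divergence with negative entropy generator:
D = p*log(p/q) + (1-p)*log((1-p)/(1-q)).
p = 0.3, q = 0.9.
p*log(p/q) = 0.3*log(0.3/0.9) = -0.329584.
(1-p)*log((1-p)/(1-q)) = 0.7*log(0.7/0.1) = 1.362137.
D = -0.329584 + 1.362137 = 1.0326

1.0326


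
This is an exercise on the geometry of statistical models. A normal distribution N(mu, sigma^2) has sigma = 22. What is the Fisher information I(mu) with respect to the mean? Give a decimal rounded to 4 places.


The Fisher information for the mean of a normal distribution is I(mu) = 1/sigma^2.
sigma = 22, so sigma^2 = 484.
I(mu) = 1/484 = 0.0021

0.0021


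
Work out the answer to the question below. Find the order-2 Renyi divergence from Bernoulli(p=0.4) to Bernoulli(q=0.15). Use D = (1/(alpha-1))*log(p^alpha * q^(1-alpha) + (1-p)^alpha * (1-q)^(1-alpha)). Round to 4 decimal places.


Renyi divergence of order alpha between Bernoulli distributions:
D = (1/(alpha-1))*log(p^alpha * q^(1-alpha) + (1-p)^alpha * (1-q)^(1-alpha)).
alpha = 2, p = 0.4, q = 0.15.
p^alpha * q^(1-alpha) = 0.4^2 * 0.15^-1 = 1.066667.
(1-p)^alpha * (1-q)^(1-alpha) = 0.6^2 * 0.85^-1 = 0.423529.
sum = 1.066667 + 0.423529 = 1.490196.
D = (1/1)*log(1.490196) = 0.3989

0.3989


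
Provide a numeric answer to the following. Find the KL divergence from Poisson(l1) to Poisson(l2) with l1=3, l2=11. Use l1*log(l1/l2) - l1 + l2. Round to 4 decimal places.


KL divergence for Poisson:
KL = l1*log(l1/l2) - l1 + l2.
l1 = 3, l2 = 11.
log(3/11) = -1.299283.
l1*log(l1/l2) = 3 * -1.299283 = -3.897849.
KL = -3.897849 - 3 + 11 = 4.1022

4.1022


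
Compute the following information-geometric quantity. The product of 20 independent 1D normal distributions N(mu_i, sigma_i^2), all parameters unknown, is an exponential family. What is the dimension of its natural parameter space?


Exponential family dimension calculation:
Each univariate normal has two natural parameters (mu/sigma^2 and -1/(2 sigma^2)).
With 20 independent components, dim = 2 * 20 = 40.

40


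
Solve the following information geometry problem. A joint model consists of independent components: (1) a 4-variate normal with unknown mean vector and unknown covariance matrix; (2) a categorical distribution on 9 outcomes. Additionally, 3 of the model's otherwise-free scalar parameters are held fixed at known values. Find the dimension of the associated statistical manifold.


The dimension of a statistical manifold equals the number of free
(independent) real parameters of the model. For a product of independent
blocks the parameter counts add.
- 4-variate normal: 4 (mean) + 4*5/2 = 10 (symmetric covariance) = 14.
- categorical on 9 outcomes (probabilities sum to 1): 9-1 = 8.
Total = 14 + 8 = 22.
3 parameter(s) fixed at known values: 22 - 3 = 19.
Dimension = 19

19


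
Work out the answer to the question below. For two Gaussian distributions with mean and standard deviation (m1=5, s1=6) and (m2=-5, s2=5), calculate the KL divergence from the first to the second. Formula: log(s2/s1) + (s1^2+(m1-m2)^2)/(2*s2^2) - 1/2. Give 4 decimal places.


KL divergence between normal distributions:
KL = log(s2/s1) + (s1^2 + (m1-m2)^2)/(2*s2^2) - 1/2.
log(5/6) = -0.182322.
(6^2 + (5--5)^2)/(2*5^2) = (36 + 100)/50 = 2.72.
KL = -0.182322 + 2.72 - 0.5 = 2.0377

2.0377


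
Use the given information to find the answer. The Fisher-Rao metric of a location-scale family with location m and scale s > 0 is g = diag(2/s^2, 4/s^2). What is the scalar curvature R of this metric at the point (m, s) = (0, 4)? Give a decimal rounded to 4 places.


The metric has the form g = (A dm^2 + B ds^2)/s^2 with A = 2, B = 4.
Substitute u = sqrt(A/B)*m: g = B*(du^2 + ds^2)/s^2, i.e. B times the
Poincare upper half-plane metric, which has constant Gaussian curvature -1.
Scaling a 2D metric by a constant c divides the Gaussian curvature by c,
so K = -1/B = -1/(4) = -0.2500 everywhere (the point (m, s) = (0, 4) is irrelevant:
the curvature is constant).
Scalar curvature in dimension 2: R = 2K = -2/(4) = -0.5000.

-0.5000


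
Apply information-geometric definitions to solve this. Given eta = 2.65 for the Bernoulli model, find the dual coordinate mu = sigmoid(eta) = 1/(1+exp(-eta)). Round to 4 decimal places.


Dual coordinate (expectation parameter) for Bernoulli:
mu = 1/(1+exp(-eta)).
eta = 2.65.
exp(-eta) = exp(-2.65) = 0.070651.
mu = 1/(1+0.070651) = 0.9340

0.9340


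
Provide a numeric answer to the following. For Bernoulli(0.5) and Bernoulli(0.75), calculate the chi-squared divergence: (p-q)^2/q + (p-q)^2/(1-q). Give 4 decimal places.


Chi-squared divergence between Bernoulli distributions:
chi^2 = (p-q)^2/q + (p-q)^2/(1-q).
p = 0.5, q = 0.75, p-q = -0.25.
(p-q)^2 = 0.0625.
term1 = 0.0625/0.75 = 0.083333.
term2 = 0.0625/0.25 = 0.25.
chi^2 = 0.083333 + 0.25 = 0.3333

0.3333


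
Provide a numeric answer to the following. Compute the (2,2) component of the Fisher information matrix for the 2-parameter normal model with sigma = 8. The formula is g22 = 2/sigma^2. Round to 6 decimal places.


For the 2-parameter normal family, the Fisher metric has:
  g11 = 1/sigma^2, g22 = 2/sigma^2.
sigma = 8, sigma^2 = 64.
g22 = 0.031250

0.031250


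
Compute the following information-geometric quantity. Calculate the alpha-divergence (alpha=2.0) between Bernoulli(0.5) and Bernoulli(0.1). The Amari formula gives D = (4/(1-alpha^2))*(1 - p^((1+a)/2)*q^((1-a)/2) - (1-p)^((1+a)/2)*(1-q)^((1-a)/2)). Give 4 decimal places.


Amari alpha-divergence:
D = (4/(1-alpha^2))*(1 - p^((1+a)/2)*q^((1-a)/2) - (1-p)^((1+a)/2)*(1-q)^((1-a)/2)).
alpha = 2.0, p = 0.5, q = 0.1.
e1 = (1+alpha)/2 = 1.5, e2 = (1-alpha)/2 = -0.5.
t1 = p^e1 * q^e2 = 0.5^1.5 * 0.1^-0.5 = 1.118034.
t2 = (1-p)^e1 * (1-q)^e2 = 0.5^1.5 * 0.9^-0.5 = 0.372678.
4/(1-alpha^2) = -1.333333.
D = -1.333333*(1 - 1.118034 - 0.372678) = 0.6543

0.6543


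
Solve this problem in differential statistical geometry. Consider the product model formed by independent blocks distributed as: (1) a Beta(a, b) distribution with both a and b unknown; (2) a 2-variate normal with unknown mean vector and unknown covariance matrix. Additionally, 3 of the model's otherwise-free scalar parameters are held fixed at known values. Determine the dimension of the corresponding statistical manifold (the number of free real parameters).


The dimension of a statistical manifold equals the number of free
(independent) real parameters of the model. For a product of independent
blocks the parameter counts add.
- Beta (a, b): 2.
- 2-variate normal: 2 (mean) + 2*3/2 = 3 (symmetric covariance) = 5.
Total = 2 + 5 = 7.
3 parameter(s) fixed at known values: 7 - 3 = 4.
Dimension = 4

4


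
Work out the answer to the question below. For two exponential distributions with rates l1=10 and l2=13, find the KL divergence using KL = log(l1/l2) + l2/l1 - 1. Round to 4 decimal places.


KL divergence for exponential family:
KL = log(l1/l2) + l2/l1 - 1.
log(10/13) = -0.262364.
13/10 = 1.3.
KL = -0.262364 + 1.3 - 1 = 0.0376

0.0376


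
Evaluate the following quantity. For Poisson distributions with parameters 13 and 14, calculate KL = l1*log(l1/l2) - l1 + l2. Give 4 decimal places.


KL divergence for Poisson:
KL = l1*log(l1/l2) - l1 + l2.
l1 = 13, l2 = 14.
log(13/14) = -0.074108.
l1*log(l1/l2) = 13 * -0.074108 = -0.963404.
KL = -0.963404 - 13 + 14 = 0.0366

0.0366


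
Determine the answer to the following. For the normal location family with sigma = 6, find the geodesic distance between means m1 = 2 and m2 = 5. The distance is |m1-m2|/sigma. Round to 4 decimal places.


On the fixed-variance normal subfamily, geodesic distance = |m1-m2|/sigma.
|2 - 5| = 3.
sigma = 6.
d = 3/6 = 0.5000

0.5000


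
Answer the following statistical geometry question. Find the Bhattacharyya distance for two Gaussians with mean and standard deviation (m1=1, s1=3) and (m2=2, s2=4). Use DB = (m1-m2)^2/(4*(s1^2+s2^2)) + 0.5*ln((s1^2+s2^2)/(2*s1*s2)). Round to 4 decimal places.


Bhattacharyya distance between two Gaussians:
DB = (m1-m2)^2/(4*(s1^2+s2^2)) + (1/2)*ln((s1^2+s2^2)/(2*s1*s2)).
(m1-m2)^2 = (-1)^2 = 1.
s1^2+s2^2 = 9 + 16 = 25.
term1 = 1/100 = 0.01.
term2 = 0.5*ln(25/24.0) = 0.020411.
DB = 0.01 + 0.020411 = 0.0304

0.0304


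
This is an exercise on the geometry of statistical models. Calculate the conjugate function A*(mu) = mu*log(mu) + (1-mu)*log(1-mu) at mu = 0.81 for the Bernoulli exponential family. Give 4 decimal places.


Legendre transform for Bernoulli:
A*(mu) = mu*log(mu) + (1-mu)*log(1-mu).
mu = 0.81, 1-mu = 0.19.
mu*log(mu) = 0.81*log(0.81) = -0.170684.
(1-mu)*log(1-mu) = 0.19*log(0.19) = -0.315539.
A* = -0.170684 + -0.315539 = -0.4862

-0.4862


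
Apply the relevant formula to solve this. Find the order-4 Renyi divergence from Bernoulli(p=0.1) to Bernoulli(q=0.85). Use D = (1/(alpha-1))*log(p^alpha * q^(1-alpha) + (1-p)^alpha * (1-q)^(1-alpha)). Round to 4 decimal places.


Renyi divergence of order alpha between Bernoulli distributions:
D = (1/(alpha-1))*log(p^alpha * q^(1-alpha) + (1-p)^alpha * (1-q)^(1-alpha)).
alpha = 4, p = 0.1, q = 0.85.
p^alpha * q^(1-alpha) = 0.1^4 * 0.85^-3 = 0.000163.
(1-p)^alpha * (1-q)^(1-alpha) = 0.9^4 * 0.15^-3 = 194.4.
sum = 0.000163 + 194.4 = 194.400163.
D = (1/3)*log(194.400163) = 1.7566

1.7566


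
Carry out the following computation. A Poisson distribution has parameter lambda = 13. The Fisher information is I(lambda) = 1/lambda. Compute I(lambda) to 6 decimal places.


Fisher information for Poisson: I(lambda) = 1/lambda.
lambda = 13.
I(lambda) = 1/13 = 0.076923

0.076923


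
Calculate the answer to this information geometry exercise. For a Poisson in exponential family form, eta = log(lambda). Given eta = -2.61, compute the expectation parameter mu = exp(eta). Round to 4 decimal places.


Expectation parameter for Poisson exponential family:
mu = exp(eta).
eta = -2.61.
mu = exp(-2.61) = 0.0735

0.0735


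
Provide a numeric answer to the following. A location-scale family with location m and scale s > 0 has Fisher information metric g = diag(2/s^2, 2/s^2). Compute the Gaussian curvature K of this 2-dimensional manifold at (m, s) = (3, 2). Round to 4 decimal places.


The metric has the form g = (A dm^2 + B ds^2)/s^2 with A = 2, B = 2.
Substitute u = sqrt(A/B)*m: g = B*(du^2 + ds^2)/s^2, i.e. B times the
Poincare upper half-plane metric, which has constant Gaussian curvature -1.
Scaling a 2D metric by a constant c divides the Gaussian curvature by c,
so K = -1/B = -1/(2) = -0.5000 everywhere (the point (m, s) = (3, 2) is irrelevant:
the curvature is constant).
The requested Gaussian curvature is K = -0.5000.

-0.5000


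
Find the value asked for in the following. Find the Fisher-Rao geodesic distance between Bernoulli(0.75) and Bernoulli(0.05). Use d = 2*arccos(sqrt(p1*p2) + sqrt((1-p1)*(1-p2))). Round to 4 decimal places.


Geodesic distance on Bernoulli manifold:
d(p1,p2) = 2*arccos(sqrt(p1*p2) + sqrt((1-p1)*(1-p2))).
sqrt(p1*p2) = sqrt(0.75*0.05) = 0.193649.
sqrt((1-p1)*(1-p2)) = sqrt(0.25*0.95) = 0.48734.
arg = 0.193649 + 0.48734 = 0.680989.
d = 2*arccos(0.680989) = 1.6434

1.6434


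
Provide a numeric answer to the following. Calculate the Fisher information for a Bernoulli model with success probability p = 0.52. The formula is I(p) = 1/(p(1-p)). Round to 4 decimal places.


For Bernoulli(p), Fisher information is I(p) = 1/(p*(1-p)).
p = 0.52, 1-p = 0.48.
p*(1-p) = 0.2496.
I(p) = 1/0.2496 = 4.0064

4.0064


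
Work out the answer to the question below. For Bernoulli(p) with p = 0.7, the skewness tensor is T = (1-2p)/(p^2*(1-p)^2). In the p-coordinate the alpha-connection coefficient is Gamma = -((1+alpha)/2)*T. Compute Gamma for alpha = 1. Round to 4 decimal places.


Skewness (Amari-Chentsov) tensor: T = (1-2p)/(p^2*(1-p)^2).
p = 0.7, 1-2p = -0.4, p^2 = 0.49, (1-p)^2 = 0.09.
T = -0.4/(0.49 * 0.09) = -9.070295.
In the p-coordinate, Gamma^(alpha) = Gamma^(0) - (alpha/2)*T with Gamma^(0) = (1/2)*g'(p) = -T/2,
so Gamma^(alpha) = -((1+alpha)/2)*T.
alpha = 1, -(1+alpha)/2 = -1.0.
Gamma = -1.0 * -9.070295 = 9.0703

9.0703


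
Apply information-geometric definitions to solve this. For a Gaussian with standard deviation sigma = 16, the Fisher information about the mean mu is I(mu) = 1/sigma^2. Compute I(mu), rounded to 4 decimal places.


The Fisher information for the mean of a normal distribution is I(mu) = 1/sigma^2.
sigma = 16, so sigma^2 = 256.
I(mu) = 1/256 = 0.0039

0.0039


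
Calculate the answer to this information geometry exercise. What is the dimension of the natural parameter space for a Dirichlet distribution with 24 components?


Exponential family dimension calculation:
Dirichlet with 24 components has 24 natural parameters.

24


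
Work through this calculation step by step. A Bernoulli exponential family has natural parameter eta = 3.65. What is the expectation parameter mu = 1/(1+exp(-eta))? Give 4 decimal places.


Dual coordinate (expectation parameter) for Bernoulli:
mu = 1/(1+exp(-eta)).
eta = 3.65.
exp(-eta) = exp(-3.65) = 0.025991.
mu = 1/(1+0.025991) = 0.9747

0.9747


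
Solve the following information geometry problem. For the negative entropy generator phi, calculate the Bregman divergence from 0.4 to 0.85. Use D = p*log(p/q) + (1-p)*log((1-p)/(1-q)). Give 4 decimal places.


Bregman divergence with negative entropy generator:
D = p*log(p/q) + (1-p)*log((1-p)/(1-q)).
p = 0.4, q = 0.85.
p*log(p/q) = 0.4*log(0.4/0.85) = -0.301509.
(1-p)*log((1-p)/(1-q)) = 0.6*log(0.6/0.15) = 0.831777.
D = -0.301509 + 0.831777 = 0.5303

0.5303


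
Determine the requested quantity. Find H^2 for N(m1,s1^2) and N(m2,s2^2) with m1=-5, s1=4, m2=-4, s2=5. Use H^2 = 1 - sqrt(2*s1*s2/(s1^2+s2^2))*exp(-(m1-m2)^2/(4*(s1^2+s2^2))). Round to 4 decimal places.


Squared Hellinger distance for Gaussians:
H^2 = 1 - sqrt(2*s1*s2/(s1^2+s2^2)) * exp(-(m1-m2)^2/(4*(s1^2+s2^2))).
s1^2 = 16, s2^2 = 25, s1^2+s2^2 = 41.
sqrt(2*4*5/(41)) = 0.98773.
(m1-m2)^2 = (-1)^2 = 1.
exp(-1/(4*41)) = exp(-0.006098) = 0.993921.
H^2 = 1 - 0.98773*0.993921 = 0.0183

0.0183


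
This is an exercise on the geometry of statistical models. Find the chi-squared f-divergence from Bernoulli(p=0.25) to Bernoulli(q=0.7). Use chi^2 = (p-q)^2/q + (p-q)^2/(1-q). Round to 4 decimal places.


Chi-squared divergence between Bernoulli distributions:
chi^2 = (p-q)^2/q + (p-q)^2/(1-q).
p = 0.25, q = 0.7, p-q = -0.45.
(p-q)^2 = 0.2025.
term1 = 0.2025/0.7 = 0.289286.
term2 = 0.2025/0.3 = 0.675.
chi^2 = 0.289286 + 0.675 = 0.9643

0.9643


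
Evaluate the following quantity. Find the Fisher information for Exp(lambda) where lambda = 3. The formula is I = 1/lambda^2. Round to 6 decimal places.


Fisher information for exponential: I(lambda) = 1/lambda^2.
lambda = 3, lambda^2 = 9.
I = 1/9 = 0.111111

0.111111


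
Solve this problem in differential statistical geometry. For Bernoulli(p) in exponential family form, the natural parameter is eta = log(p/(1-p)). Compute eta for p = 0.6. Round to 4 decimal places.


Natural parameter for Bernoulli: eta = log(p/(1-p)).
p = 0.6, 1-p = 0.4.
p/(1-p) = 1.5.
eta = log(1.5) = 0.4055

0.4055


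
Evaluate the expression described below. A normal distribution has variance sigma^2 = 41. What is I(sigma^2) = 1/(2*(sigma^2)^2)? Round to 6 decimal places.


Fisher information for variance: I(sigma^2) = 1/(2*sigma^4).
sigma^2 = 41, so sigma^4 = 1681.
I = 1/(2*1681) = 1/3362 = 0.000297

0.000297


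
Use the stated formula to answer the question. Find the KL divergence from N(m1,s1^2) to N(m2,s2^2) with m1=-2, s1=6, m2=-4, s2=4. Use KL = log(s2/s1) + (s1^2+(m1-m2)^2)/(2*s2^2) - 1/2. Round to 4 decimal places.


KL divergence between normal distributions:
KL = log(s2/s1) + (s1^2 + (m1-m2)^2)/(2*s2^2) - 1/2.
log(4/6) = -0.405465.
(6^2 + (-2--4)^2)/(2*4^2) = (36 + 4)/32 = 1.25.
KL = -0.405465 + 1.25 - 0.5 = 0.3445

0.3445


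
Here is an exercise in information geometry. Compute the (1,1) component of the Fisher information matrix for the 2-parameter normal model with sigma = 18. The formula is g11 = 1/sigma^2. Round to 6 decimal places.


For the 2-parameter normal family, the Fisher metric has:
  g11 = 1/sigma^2, g22 = 2/sigma^2.
sigma = 18, sigma^2 = 324.
g11 = 0.003086

0.003086


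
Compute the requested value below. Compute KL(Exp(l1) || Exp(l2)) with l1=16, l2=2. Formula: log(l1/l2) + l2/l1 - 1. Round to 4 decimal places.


KL divergence for exponential family:
KL = log(l1/l2) + l2/l1 - 1.
log(16/2) = 2.079442.
2/16 = 0.125.
KL = 2.079442 + 0.125 - 1 = 1.2044

1.2044


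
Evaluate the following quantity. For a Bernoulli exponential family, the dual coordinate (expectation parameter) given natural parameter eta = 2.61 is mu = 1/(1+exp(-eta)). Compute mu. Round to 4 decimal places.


Dual coordinate (expectation parameter) for Bernoulli:
mu = 1/(1+exp(-eta)).
eta = 2.61.
exp(-eta) = exp(-2.61) = 0.073535.
mu = 1/(1+0.073535) = 0.9315

0.9315


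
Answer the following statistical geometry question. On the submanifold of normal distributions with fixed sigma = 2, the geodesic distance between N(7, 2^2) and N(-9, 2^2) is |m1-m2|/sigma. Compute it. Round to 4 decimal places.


On the fixed-variance normal subfamily, geodesic distance = |m1-m2|/sigma.
|7 - -9| = 16.
sigma = 2.
d = 16/2 = 8.0000

8.0000


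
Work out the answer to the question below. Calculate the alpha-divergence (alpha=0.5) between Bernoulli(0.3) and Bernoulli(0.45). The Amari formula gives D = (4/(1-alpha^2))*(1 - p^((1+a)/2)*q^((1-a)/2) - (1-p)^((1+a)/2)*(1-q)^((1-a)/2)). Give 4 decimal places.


Amari alpha-divergence:
D = (4/(1-alpha^2))*(1 - p^((1+a)/2)*q^((1-a)/2) - (1-p)^((1+a)/2)*(1-q)^((1-a)/2)).
alpha = 0.5, p = 0.3, q = 0.45.
e1 = (1+alpha)/2 = 0.75, e2 = (1-alpha)/2 = 0.25.
t1 = p^e1 * q^e2 = 0.3^0.75 * 0.45^0.25 = 0.332005.
t2 = (1-p)^e1 * (1-q)^e2 = 0.7^0.75 * 0.55^0.25 = 0.659044.
4/(1-alpha^2) = 5.333333.
D = 5.333333*(1 - 0.332005 - 0.659044) = 0.0477

0.0477


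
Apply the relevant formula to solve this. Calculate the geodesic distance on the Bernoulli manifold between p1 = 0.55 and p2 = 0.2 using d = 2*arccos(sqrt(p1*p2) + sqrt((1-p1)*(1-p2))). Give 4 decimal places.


Geodesic distance on Bernoulli manifold:
d(p1,p2) = 2*arccos(sqrt(p1*p2) + sqrt((1-p1)*(1-p2))).
sqrt(p1*p2) = sqrt(0.55*0.2) = 0.331662.
sqrt((1-p1)*(1-p2)) = sqrt(0.45*0.8) = 0.6.
arg = 0.331662 + 0.6 = 0.931662.
d = 2*arccos(0.931662) = 0.7437

0.7437


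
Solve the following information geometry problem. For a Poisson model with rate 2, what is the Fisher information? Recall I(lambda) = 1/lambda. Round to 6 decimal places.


Fisher information for Poisson: I(lambda) = 1/lambda.
lambda = 2.
I(lambda) = 1/2 = 0.500000

0.500000


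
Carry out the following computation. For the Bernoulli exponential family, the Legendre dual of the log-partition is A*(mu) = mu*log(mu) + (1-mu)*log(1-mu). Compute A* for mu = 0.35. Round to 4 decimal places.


Legendre transform for Bernoulli:
A*(mu) = mu*log(mu) + (1-mu)*log(1-mu).
mu = 0.35, 1-mu = 0.65.
mu*log(mu) = 0.35*log(0.35) = -0.367438.
(1-mu)*log(1-mu) = 0.65*log(0.65) = -0.280009.
A* = -0.367438 + -0.280009 = -0.6474

-0.6474


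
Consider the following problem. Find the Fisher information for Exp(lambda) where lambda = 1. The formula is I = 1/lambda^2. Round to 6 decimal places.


Fisher information for exponential: I(lambda) = 1/lambda^2.
lambda = 1, lambda^2 = 1.
I = 1/1 = 1.000000

1.000000


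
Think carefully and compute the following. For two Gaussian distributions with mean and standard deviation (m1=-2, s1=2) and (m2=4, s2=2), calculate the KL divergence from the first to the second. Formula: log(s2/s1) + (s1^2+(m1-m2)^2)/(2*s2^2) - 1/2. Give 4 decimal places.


KL divergence between normal distributions:
KL = log(s2/s1) + (s1^2 + (m1-m2)^2)/(2*s2^2) - 1/2.
log(2/2) = 0.0.
(2^2 + (-2-4)^2)/(2*2^2) = (4 + 36)/8 = 5.0.
KL = 0.0 + 5.0 - 0.5 = 4.5000

4.5000


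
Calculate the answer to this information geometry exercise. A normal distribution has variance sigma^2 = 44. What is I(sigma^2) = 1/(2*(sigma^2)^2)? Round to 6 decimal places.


Fisher information for variance: I(sigma^2) = 1/(2*sigma^4).
sigma^2 = 44, so sigma^4 = 1936.
I = 1/(2*1936) = 1/3872 = 0.000258

0.000258


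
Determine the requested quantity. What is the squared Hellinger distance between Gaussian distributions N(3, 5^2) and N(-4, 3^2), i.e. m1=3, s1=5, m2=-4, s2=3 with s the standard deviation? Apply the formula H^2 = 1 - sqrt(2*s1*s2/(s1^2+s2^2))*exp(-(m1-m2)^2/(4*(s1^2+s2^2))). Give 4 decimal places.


Squared Hellinger distance for Gaussians:
H^2 = 1 - sqrt(2*s1*s2/(s1^2+s2^2)) * exp(-(m1-m2)^2/(4*(s1^2+s2^2))).
s1^2 = 25, s2^2 = 9, s1^2+s2^2 = 34.
sqrt(2*5*3/(34)) = 0.939336.
(m1-m2)^2 = (7)^2 = 49.
exp(-49/(4*34)) = exp(-0.360294) = 0.697471.
H^2 = 1 - 0.939336*0.697471 = 0.3448

0.3448


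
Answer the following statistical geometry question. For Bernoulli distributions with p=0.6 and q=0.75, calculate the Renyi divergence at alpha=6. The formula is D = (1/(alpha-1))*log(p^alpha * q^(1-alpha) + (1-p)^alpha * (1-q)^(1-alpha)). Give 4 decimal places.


Renyi divergence of order alpha between Bernoulli distributions:
D = (1/(alpha-1))*log(p^alpha * q^(1-alpha) + (1-p)^alpha * (1-q)^(1-alpha)).
alpha = 6, p = 0.6, q = 0.75.
p^alpha * q^(1-alpha) = 0.6^6 * 0.75^-5 = 0.196608.
(1-p)^alpha * (1-q)^(1-alpha) = 0.4^6 * 0.25^-5 = 4.194304.
sum = 0.196608 + 4.194304 = 4.390912.
D = (1/5)*log(4.390912) = 0.2959

0.2959


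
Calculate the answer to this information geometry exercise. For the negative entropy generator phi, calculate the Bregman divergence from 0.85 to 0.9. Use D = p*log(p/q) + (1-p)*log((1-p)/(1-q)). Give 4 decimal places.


Bregman divergence with negative entropy generator:
D = p*log(p/q) + (1-p)*log((1-p)/(1-q)).
p = 0.85, q = 0.9.
p*log(p/q) = 0.85*log(0.85/0.9) = -0.048585.
(1-p)*log((1-p)/(1-q)) = 0.15*log(0.15/0.1) = 0.06082.
D = -0.048585 + 0.06082 = 0.0122

0.0122


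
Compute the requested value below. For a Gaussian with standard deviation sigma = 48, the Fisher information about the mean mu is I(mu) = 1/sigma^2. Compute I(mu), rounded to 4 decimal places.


The Fisher information for the mean of a normal distribution is I(mu) = 1/sigma^2.
sigma = 48, so sigma^2 = 2304.
I(mu) = 1/2304 = 0.0004

0.0004


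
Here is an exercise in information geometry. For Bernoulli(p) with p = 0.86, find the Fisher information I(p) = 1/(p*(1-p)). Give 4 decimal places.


For Bernoulli(p), Fisher information is I(p) = 1/(p*(1-p)).
p = 0.86, 1-p = 0.14.
p*(1-p) = 0.1204.
I(p) = 1/0.1204 = 8.3056

8.3056


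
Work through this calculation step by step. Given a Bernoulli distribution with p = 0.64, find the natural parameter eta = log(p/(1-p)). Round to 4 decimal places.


Natural parameter for Bernoulli: eta = log(p/(1-p)).
p = 0.64, 1-p = 0.36.
p/(1-p) = 1.777778.
eta = log(1.777778) = 0.5754

0.5754


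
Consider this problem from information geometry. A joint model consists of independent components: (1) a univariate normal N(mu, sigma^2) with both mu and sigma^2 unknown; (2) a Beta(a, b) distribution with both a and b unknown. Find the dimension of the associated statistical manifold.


The dimension of a statistical manifold equals the number of free
(independent) real parameters of the model. For a product of independent
blocks the parameter counts add.
- normal (mu, sigma^2): 2.
- Beta (a, b): 2.
Total = 2 + 2 = 4.
Dimension = 4

4


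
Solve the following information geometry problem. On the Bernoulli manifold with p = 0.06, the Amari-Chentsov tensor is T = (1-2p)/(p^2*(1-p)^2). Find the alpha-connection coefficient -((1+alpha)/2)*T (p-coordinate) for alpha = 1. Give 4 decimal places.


Skewness (Amari-Chentsov) tensor: T = (1-2p)/(p^2*(1-p)^2).
p = 0.06, 1-2p = 0.88, p^2 = 0.0036, (1-p)^2 = 0.8836.
T = 0.88/(0.0036 * 0.8836) = 276.646044.
In the p-coordinate, Gamma^(alpha) = Gamma^(0) - (alpha/2)*T with Gamma^(0) = (1/2)*g'(p) = -T/2,
so Gamma^(alpha) = -((1+alpha)/2)*T.
alpha = 1, -(1+alpha)/2 = -1.0.
Gamma = -1.0 * 276.646044 = -276.6460

-276.6460


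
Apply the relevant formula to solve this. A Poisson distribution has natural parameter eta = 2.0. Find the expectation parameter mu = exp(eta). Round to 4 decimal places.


Expectation parameter for Poisson exponential family:
mu = exp(eta).
eta = 2.0.
mu = exp(2.0) = 7.3891

7.3891


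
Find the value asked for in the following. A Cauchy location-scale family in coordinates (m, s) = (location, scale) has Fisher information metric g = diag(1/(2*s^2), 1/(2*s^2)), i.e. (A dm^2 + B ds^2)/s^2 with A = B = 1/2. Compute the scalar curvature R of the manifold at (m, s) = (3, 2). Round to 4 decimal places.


The metric has the form g = (A dm^2 + B ds^2)/s^2 with A = 1/2, B = 1/2.
Substitute u = sqrt(A/B)*m: g = B*(du^2 + ds^2)/s^2, i.e. B times the
Poincare upper half-plane metric, which has constant Gaussian curvature -1.
Scaling a 2D metric by a constant c divides the Gaussian curvature by c,
so K = -1/B = -1/(1/2) = -2.0000 everywhere (the point (m, s) = (3, 2) is irrelevant:
the curvature is constant).
Scalar curvature in dimension 2: R = 2K = -2/(1/2) = -4.0000.

-4.0000


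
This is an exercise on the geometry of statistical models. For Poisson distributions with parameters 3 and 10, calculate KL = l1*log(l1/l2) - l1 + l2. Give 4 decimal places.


KL divergence for Poisson:
KL = l1*log(l1/l2) - l1 + l2.
l1 = 3, l2 = 10.
log(3/10) = -1.203973.
l1*log(l1/l2) = 3 * -1.203973 = -3.611918.
KL = -3.611918 - 3 + 10 = 3.3881

3.3881


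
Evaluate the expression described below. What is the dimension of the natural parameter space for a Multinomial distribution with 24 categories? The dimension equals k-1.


Exponential family dimension calculation:
For Multinomial with k=24 categories, dim = k-1 = 23.

23


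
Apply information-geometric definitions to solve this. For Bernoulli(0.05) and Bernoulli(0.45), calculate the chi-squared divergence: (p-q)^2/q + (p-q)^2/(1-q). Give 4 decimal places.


Chi-squared divergence between Bernoulli distributions:
chi^2 = (p-q)^2/q + (p-q)^2/(1-q).
p = 0.05, q = 0.45, p-q = -0.4.
(p-q)^2 = 0.16.
term1 = 0.16/0.45 = 0.355556.
term2 = 0.16/0.55 = 0.290909.
chi^2 = 0.355556 + 0.290909 = 0.6465

0.6465


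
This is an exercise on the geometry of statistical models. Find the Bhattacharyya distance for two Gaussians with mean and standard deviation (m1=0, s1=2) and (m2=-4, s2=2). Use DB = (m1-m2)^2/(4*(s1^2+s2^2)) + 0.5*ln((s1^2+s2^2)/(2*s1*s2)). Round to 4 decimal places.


Bhattacharyya distance between two Gaussians:
DB = (m1-m2)^2/(4*(s1^2+s2^2)) + (1/2)*ln((s1^2+s2^2)/(2*s1*s2)).
(m1-m2)^2 = (4)^2 = 16.
s1^2+s2^2 = 4 + 4 = 8.
term1 = 16/32 = 0.5.
term2 = 0.5*ln(8/8.0) = 0.0.
DB = 0.5 + 0.0 = 0.5000

0.5000


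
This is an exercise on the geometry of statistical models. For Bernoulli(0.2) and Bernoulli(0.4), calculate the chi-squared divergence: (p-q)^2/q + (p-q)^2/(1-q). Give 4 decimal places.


Chi-squared divergence between Bernoulli distributions:
chi^2 = (p-q)^2/q + (p-q)^2/(1-q).
p = 0.2, q = 0.4, p-q = -0.2.
(p-q)^2 = 0.04.
term1 = 0.04/0.4 = 0.1.
term2 = 0.04/0.6 = 0.066667.
chi^2 = 0.1 + 0.066667 = 0.1667

0.1667


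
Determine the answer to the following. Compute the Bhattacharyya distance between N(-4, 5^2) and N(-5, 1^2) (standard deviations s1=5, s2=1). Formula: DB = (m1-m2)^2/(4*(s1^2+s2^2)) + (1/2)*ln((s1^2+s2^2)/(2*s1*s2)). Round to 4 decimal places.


Bhattacharyya distance between two Gaussians:
DB = (m1-m2)^2/(4*(s1^2+s2^2)) + (1/2)*ln((s1^2+s2^2)/(2*s1*s2)).
(m1-m2)^2 = (1)^2 = 1.
s1^2+s2^2 = 25 + 1 = 26.
term1 = 1/104 = 0.009615.
term2 = 0.5*ln(26/10.0) = 0.477756.
DB = 0.009615 + 0.477756 = 0.4874

0.4874


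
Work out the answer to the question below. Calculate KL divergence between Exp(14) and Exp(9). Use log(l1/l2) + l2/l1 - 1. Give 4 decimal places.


KL divergence for exponential family:
KL = log(l1/l2) + l2/l1 - 1.
log(14/9) = 0.441833.
9/14 = 0.642857.
KL = 0.441833 + 0.642857 - 1 = 0.0847

0.0847


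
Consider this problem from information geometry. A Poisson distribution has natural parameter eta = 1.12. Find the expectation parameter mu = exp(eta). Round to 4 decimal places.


Expectation parameter for Poisson exponential family:
mu = exp(eta).
eta = 1.12.
mu = exp(1.12) = 3.0649

3.0649


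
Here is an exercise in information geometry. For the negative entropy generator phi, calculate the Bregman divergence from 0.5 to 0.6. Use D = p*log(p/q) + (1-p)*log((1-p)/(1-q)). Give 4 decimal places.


Bregman divergence with negative entropy generator:
D = p*log(p/q) + (1-p)*log((1-p)/(1-q)).
p = 0.5, q = 0.6.
p*log(p/q) = 0.5*log(0.5/0.6) = -0.091161.
(1-p)*log((1-p)/(1-q)) = 0.5*log(0.5/0.4) = 0.111572.
D = -0.091161 + 0.111572 = 0.0204

0.0204


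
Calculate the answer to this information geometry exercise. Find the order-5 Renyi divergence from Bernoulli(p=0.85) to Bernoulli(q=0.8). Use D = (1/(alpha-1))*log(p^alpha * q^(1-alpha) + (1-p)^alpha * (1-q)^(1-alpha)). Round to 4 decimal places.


Renyi divergence of order alpha between Bernoulli distributions:
D = (1/(alpha-1))*log(p^alpha * q^(1-alpha) + (1-p)^alpha * (1-q)^(1-alpha)).
alpha = 5, p = 0.85, q = 0.8.
p^alpha * q^(1-alpha) = 0.85^5 * 0.8^-4 = 1.083265.
(1-p)^alpha * (1-q)^(1-alpha) = 0.15^5 * 0.2^-4 = 0.047461.
sum = 1.083265 + 0.047461 = 1.130726.
D = (1/4)*log(1.130726) = 0.0307

0.0307


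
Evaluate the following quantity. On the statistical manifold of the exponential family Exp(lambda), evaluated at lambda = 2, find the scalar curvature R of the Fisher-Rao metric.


This family has a single free parameter, so its statistical manifold
is 1-dimensional. The Riemann curvature tensor of any 1-dimensional
Riemannian manifold vanishes identically, so R = 0.

0


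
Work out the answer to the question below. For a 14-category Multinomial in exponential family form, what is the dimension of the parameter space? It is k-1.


Exponential family dimension calculation:
For Multinomial with k=14 categories, dim = k-1 = 13.

13


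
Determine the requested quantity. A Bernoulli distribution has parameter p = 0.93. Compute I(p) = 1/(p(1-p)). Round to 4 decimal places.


For Bernoulli(p), Fisher information is I(p) = 1/(p*(1-p)).
p = 0.93, 1-p = 0.07.
p*(1-p) = 0.0651.
I(p) = 1/0.0651 = 15.3610

15.3610


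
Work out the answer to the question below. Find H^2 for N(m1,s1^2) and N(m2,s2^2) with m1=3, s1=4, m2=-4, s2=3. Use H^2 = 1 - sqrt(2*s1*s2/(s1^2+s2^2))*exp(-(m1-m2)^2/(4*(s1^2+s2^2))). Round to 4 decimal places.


Squared Hellinger distance for Gaussians:
H^2 = 1 - sqrt(2*s1*s2/(s1^2+s2^2)) * exp(-(m1-m2)^2/(4*(s1^2+s2^2))).
s1^2 = 16, s2^2 = 9, s1^2+s2^2 = 25.
sqrt(2*4*3/(25)) = 0.979796.
(m1-m2)^2 = (7)^2 = 49.
exp(-49/(4*25)) = exp(-0.49) = 0.612626.
H^2 = 1 - 0.979796*0.612626 = 0.3998

0.3998


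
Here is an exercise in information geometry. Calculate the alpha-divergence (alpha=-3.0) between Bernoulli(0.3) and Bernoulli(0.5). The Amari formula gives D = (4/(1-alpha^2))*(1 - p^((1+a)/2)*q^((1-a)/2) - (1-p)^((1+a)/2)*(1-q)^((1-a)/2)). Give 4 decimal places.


Amari alpha-divergence:
D = (4/(1-alpha^2))*(1 - p^((1+a)/2)*q^((1-a)/2) - (1-p)^((1+a)/2)*(1-q)^((1-a)/2)).
alpha = -3.0, p = 0.3, q = 0.5.
e1 = (1+alpha)/2 = -1.0, e2 = (1-alpha)/2 = 2.0.
t1 = p^e1 * q^e2 = 0.3^-1.0 * 0.5^2.0 = 0.833333.
t2 = (1-p)^e1 * (1-q)^e2 = 0.7^-1.0 * 0.5^2.0 = 0.357143.
4/(1-alpha^2) = -0.5.
D = -0.5*(1 - 0.833333 - 0.357143) = 0.0952

0.0952


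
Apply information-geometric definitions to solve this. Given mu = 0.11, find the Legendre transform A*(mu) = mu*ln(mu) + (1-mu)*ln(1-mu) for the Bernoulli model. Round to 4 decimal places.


Legendre transform for Bernoulli:
A*(mu) = mu*log(mu) + (1-mu)*log(1-mu).
mu = 0.11, 1-mu = 0.89.
mu*log(mu) = 0.11*log(0.11) = -0.2428.
(1-mu)*log(1-mu) = 0.89*log(0.89) = -0.103715.
A* = -0.2428 + -0.103715 = -0.3465

-0.3465


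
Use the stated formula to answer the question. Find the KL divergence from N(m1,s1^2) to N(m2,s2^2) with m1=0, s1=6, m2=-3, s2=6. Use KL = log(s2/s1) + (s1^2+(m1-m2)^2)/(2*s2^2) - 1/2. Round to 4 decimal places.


KL divergence between normal distributions:
KL = log(s2/s1) + (s1^2 + (m1-m2)^2)/(2*s2^2) - 1/2.
log(6/6) = 0.0.
(6^2 + (0--3)^2)/(2*6^2) = (36 + 9)/72 = 0.625.
KL = 0.0 + 0.625 - 0.5 = 0.1250

0.1250


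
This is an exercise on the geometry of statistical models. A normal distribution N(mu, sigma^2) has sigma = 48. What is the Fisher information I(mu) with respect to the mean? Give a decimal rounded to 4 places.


The Fisher information for the mean of a normal distribution is I(mu) = 1/sigma^2.
sigma = 48, so sigma^2 = 2304.
I(mu) = 1/2304 = 0.0004

0.0004


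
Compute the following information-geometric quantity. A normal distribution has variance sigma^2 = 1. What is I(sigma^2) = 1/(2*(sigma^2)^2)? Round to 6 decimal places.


Fisher information for variance: I(sigma^2) = 1/(2*sigma^4).
sigma^2 = 1, so sigma^4 = 1.
I = 1/(2*1) = 1/2 = 0.500000

0.500000


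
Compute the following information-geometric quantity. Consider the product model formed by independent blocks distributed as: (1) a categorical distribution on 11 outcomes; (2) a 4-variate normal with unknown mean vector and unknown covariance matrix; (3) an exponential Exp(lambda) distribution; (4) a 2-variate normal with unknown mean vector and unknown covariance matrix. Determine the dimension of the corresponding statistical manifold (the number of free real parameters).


The dimension of a statistical manifold equals the number of free
(independent) real parameters of the model. For a product of independent
blocks the parameter counts add.
- categorical on 11 outcomes (probabilities sum to 1): 11-1 = 10.
- 4-variate normal: 4 (mean) + 4*5/2 = 10 (symmetric covariance) = 14.
- exponential (lambda): 1.
- 2-variate normal: 2 (mean) + 2*3/2 = 3 (symmetric covariance) = 5.
Total = 10 + 14 + 1 + 5 = 30.
Dimension = 30

30


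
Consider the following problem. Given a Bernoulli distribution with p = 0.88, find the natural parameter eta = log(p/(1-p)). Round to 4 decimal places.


Natural parameter for Bernoulli: eta = log(p/(1-p)).
p = 0.88, 1-p = 0.12.
p/(1-p) = 7.333333.
eta = log(7.333333) = 1.9924

1.9924


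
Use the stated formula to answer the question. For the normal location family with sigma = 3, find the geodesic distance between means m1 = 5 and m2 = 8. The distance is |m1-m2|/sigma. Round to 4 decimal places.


On the fixed-variance normal subfamily, geodesic distance = |m1-m2|/sigma.
|5 - 8| = 3.
sigma = 3.
d = 3/3 = 1.0000

1.0000


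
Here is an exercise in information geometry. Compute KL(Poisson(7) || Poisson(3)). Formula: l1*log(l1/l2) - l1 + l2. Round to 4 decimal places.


KL divergence for Poisson:
KL = l1*log(l1/l2) - l1 + l2.
l1 = 7, l2 = 3.
log(7/3) = 0.847298.
l1*log(l1/l2) = 7 * 0.847298 = 5.931085.
KL = 5.931085 - 7 + 3 = 1.9311

1.9311


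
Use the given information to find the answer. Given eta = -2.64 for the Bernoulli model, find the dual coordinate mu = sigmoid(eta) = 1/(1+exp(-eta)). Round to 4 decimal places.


Dual coordinate (expectation parameter) for Bernoulli:
mu = 1/(1+exp(-eta)).
eta = -2.64.
exp(-eta) = exp(2.64) = 14.013204.
mu = 1/(1+14.013204) = 0.0666

0.0666


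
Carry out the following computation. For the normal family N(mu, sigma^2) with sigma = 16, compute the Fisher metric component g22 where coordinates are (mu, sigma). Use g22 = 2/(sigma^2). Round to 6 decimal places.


For the 2-parameter normal family, the Fisher metric has:
  g11 = 1/sigma^2, g22 = 2/sigma^2.
sigma = 16, sigma^2 = 256.
g22 = 0.007813

0.007813
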